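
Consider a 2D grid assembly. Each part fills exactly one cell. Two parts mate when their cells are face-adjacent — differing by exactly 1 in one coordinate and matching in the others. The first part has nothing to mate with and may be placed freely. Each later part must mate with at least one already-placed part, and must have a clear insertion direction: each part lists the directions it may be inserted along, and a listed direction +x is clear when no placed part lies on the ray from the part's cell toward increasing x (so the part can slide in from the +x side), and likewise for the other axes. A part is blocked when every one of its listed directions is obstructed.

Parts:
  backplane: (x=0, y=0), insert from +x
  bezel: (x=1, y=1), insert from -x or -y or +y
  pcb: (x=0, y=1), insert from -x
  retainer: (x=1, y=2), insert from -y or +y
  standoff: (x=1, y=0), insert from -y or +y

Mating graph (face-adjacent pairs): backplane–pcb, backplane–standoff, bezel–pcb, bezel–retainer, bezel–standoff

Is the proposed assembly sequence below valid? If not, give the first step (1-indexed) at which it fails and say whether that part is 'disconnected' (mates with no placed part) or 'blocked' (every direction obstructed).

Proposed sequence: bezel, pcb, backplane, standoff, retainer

Valid

1. bezel@(1, 1) [-x clear] — {bezel}
2. pcb@(0, 1) [-x clear] — {bezel, pcb}
3. backplane@(0, 0) [+x clear] — {backplane, bezel, pcb}
4. standoff@(1, 0) [-y clear] — {backplane, bezel, pcb, standoff}
5. retainer@(1, 2) [+y clear] — {backplane, bezel, pcb, retainer, standoff}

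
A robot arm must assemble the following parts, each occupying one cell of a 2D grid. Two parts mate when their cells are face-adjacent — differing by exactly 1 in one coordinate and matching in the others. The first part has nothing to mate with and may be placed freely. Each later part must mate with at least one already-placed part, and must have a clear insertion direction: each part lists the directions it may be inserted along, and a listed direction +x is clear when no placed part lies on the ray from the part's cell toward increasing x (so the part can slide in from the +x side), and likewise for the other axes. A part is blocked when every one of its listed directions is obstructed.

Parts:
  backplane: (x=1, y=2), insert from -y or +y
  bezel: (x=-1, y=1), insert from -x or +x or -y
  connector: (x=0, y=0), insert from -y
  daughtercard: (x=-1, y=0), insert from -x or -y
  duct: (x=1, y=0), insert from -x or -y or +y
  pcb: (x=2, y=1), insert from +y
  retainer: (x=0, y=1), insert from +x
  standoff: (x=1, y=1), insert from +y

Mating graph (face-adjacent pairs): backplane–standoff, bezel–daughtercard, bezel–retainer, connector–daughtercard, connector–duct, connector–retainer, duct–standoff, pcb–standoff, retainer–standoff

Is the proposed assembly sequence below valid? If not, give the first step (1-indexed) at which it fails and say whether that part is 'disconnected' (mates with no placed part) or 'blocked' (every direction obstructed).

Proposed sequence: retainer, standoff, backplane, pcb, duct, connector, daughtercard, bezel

1. retainer@(0, 1) [+x clear] — {retainer}
2. standoff@(1, 1) [+y clear] — {retainer, standoff}
3. backplane@(1, 2) [+y clear] — {backplane, retainer, standoff}
4. pcb@(2, 1) [+y clear] — {backplane, pcb, retainer, standoff}
5. duct@(1, 0) [-x clear] — {backplane, duct, pcb, retainer, standoff}
6. connector@(0, 0) [-y clear] — {backplane, connector, duct, pcb, retainer, standoff}
7. daughtercard@(-1, 0) [-x clear] — {backplane, connector, daughtercard, duct, pcb, retainer, standoff}
8. bezel@(-1, 1) [-x clear] — {backplane, bezel, connector, daughtercard, duct, pcb, retainer, standoff}

Valid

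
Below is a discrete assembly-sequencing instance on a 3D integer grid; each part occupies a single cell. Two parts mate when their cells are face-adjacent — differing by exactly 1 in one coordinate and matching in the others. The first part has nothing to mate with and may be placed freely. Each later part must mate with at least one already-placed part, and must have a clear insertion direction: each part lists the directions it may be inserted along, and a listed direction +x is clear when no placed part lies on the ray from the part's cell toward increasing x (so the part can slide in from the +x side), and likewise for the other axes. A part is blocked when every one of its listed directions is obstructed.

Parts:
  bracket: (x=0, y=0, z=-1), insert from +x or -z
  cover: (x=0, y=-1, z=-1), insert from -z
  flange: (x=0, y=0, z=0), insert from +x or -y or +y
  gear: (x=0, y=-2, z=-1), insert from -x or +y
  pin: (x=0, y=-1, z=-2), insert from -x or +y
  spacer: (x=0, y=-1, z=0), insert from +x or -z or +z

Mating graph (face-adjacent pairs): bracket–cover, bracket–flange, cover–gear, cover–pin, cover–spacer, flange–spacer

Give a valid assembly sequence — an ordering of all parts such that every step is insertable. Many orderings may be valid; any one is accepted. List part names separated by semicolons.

1. gear@(0, -2, -1) [-x clear] — {gear}
2. cover@(0, -1, -1) [-z clear] — {cover, gear}
3. pin@(0, -1, -2) [-x clear] — {cover, gear, pin}
4. spacer@(0, -1, 0) [+x clear] — {cover, gear, pin, spacer}
5. flange@(0, 0, 0) [+x clear] — {cover, flange, gear, pin, spacer}
6. bracket@(0, 0, -1) [+x clear] — {bracket, cover, flange, gear, pin, spacer}

gear; cover; pin; spacer; flange; bracket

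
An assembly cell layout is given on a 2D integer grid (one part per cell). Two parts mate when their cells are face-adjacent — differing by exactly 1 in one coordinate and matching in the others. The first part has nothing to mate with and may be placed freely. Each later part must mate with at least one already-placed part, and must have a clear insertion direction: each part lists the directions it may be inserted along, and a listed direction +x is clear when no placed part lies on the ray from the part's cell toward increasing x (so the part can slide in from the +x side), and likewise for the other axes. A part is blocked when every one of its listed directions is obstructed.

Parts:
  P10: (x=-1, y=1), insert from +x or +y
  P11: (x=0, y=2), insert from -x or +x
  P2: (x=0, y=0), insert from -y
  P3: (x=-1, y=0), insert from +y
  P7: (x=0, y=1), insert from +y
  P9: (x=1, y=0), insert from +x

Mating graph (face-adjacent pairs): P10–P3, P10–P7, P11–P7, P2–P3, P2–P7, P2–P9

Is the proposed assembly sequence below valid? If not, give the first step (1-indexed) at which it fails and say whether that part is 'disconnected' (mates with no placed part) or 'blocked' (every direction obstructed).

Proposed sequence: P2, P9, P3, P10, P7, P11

Valid

1. P2@(0, 0) [-y clear] — {P2}
2. P9@(1, 0) [+x clear] — {P2, P9}
3. P3@(-1, 0) [+y clear] — {P2, P3, P9}
4. P10@(-1, 1) [+x clear] — {P10, P2, P3, P9}
5. P7@(0, 1) [+y clear] — {P10, P2, P3, P7, P9}
6. P11@(0, 2) [-x clear] — {P10, P11, P2, P3, P7, P9}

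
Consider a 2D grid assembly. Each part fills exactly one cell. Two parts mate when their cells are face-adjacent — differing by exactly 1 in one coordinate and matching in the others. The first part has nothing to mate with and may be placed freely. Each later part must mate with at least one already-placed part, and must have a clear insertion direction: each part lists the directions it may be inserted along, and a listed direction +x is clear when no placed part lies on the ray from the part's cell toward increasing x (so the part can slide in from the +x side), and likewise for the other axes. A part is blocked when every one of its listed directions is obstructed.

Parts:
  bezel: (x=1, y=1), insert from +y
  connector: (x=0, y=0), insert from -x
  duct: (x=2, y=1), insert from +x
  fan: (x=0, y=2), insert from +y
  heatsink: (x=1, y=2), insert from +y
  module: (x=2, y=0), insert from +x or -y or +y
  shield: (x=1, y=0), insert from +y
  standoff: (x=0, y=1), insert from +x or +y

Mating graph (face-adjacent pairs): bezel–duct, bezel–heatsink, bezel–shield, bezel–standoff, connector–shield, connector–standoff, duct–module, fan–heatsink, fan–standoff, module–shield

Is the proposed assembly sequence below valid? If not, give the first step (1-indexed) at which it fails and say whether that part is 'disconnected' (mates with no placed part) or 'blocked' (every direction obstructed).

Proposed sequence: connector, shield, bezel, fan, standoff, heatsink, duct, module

1. connector@(0, 0) [-x clear] — {connector}
2. shield@(1, 0) [+y clear] — {connector, shield}
3. bezel@(1, 1) [+y clear] — {bezel, connector, shield}
4. fan@(0, 2) — no placed neighbour ⇒ disconnected

Invalid at step 4 (disconnected)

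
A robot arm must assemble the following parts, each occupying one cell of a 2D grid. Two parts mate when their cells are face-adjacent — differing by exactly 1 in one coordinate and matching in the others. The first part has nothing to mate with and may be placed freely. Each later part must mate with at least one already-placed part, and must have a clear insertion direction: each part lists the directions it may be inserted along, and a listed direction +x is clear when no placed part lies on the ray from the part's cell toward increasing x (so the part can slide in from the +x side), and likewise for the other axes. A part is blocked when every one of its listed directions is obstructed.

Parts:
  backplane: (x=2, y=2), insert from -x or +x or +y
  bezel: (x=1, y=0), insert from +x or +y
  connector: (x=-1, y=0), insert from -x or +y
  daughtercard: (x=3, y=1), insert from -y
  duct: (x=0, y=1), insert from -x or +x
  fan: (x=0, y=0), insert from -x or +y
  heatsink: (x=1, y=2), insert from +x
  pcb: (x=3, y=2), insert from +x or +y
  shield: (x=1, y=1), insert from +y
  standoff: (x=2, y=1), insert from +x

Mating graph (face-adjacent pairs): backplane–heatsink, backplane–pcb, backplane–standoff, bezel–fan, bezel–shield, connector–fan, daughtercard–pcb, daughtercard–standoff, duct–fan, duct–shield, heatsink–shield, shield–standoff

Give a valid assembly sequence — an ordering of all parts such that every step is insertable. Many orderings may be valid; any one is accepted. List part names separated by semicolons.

duct; fan; bezel; shield; standoff; daughtercard; heatsink; pcb; backplane; connector

1. duct@(0, 1) [-x clear] — {duct}
2. fan@(0, 0) [-x clear] — {duct, fan}
3. bezel@(1, 0) [+x clear] — {bezel, duct, fan}
4. shield@(1, 1) [+y clear] — {bezel, duct, fan, shield}
5. standoff@(2, 1) [+x clear] — {bezel, duct, fan, shield, standoff}
6. daughtercard@(3, 1) [-y clear] — {bezel, daughtercard, duct, fan, shield, standoff}
7. heatsink@(1, 2) [+x clear] — {bezel, daughtercard, duct, fan, heatsink, shield, standoff}
8. pcb@(3, 2) [+x clear] — {bezel, daughtercard, duct, fan, heatsink, pcb, shield, standoff}
9. backplane@(2, 2) [+y clear] — {backplane, bezel, daughtercard, duct, fan, heatsink, pcb, shield, standoff}
10. connector@(-1, 0) [-x clear] — {backplane, bezel, connector, daughtercard, duct, fan, heatsink, pcb, shield, standoff}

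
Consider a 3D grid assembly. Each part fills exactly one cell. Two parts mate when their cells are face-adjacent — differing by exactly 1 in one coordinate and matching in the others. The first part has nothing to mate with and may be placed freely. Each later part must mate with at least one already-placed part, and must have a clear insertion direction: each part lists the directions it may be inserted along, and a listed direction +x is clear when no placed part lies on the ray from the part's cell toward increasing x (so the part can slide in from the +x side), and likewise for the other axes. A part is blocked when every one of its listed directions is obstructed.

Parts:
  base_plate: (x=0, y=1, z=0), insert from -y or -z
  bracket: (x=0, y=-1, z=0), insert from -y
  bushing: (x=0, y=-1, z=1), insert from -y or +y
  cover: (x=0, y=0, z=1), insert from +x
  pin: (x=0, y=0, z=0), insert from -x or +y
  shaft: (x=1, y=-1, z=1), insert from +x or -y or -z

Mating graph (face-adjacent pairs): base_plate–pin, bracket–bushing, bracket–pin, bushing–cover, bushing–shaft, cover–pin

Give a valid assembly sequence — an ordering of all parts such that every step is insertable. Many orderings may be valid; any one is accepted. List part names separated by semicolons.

1. shaft@(1, -1, 1) [+x clear] — {shaft}
2. bushing@(0, -1, 1) [-y clear] — {bushing, shaft}
3. bracket@(0, -1, 0) [-y clear] — {bracket, bushing, shaft}
4. pin@(0, 0, 0) [-x clear] — {bracket, bushing, pin, shaft}
5. base_plate@(0, 1, 0) [-z clear] — {base_plate, bracket, bushing, pin, shaft}
6. cover@(0, 0, 1) [+x clear] — {base_plate, bracket, bushing, cover, pin, shaft}

shaft; bushing; bracket; pin; base_plate; cover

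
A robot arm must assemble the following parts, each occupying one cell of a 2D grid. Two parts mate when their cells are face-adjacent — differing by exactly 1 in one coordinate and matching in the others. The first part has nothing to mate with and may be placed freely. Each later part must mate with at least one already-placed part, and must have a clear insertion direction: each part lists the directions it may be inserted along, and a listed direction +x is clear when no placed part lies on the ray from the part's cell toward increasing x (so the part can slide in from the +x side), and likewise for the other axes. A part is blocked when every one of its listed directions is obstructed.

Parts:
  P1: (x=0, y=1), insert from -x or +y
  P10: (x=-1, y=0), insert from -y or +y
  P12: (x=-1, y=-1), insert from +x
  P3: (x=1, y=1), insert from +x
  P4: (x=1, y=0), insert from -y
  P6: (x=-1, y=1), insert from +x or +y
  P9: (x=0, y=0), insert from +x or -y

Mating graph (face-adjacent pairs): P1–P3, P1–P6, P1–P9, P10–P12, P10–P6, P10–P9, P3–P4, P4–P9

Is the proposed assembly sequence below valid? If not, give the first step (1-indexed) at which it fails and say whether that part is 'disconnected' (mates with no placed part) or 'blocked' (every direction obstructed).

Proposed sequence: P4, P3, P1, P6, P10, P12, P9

1. P4@(1, 0) [-y clear] — {P4}
2. P3@(1, 1) [+x clear] — {P3, P4}
3. P1@(0, 1) [-x clear] — {P1, P3, P4}
4. P6@(-1, 1) [+y clear] — {P1, P3, P4, P6}
5. P10@(-1, 0) [-y clear] — {P1, P10, P3, P4, P6}
6. P12@(-1, -1) [+x clear] — {P1, P10, P12, P3, P4, P6}
7. P9@(0, 0) [-y clear] — {P1, P10, P12, P3, P4, P6, P9}

Valid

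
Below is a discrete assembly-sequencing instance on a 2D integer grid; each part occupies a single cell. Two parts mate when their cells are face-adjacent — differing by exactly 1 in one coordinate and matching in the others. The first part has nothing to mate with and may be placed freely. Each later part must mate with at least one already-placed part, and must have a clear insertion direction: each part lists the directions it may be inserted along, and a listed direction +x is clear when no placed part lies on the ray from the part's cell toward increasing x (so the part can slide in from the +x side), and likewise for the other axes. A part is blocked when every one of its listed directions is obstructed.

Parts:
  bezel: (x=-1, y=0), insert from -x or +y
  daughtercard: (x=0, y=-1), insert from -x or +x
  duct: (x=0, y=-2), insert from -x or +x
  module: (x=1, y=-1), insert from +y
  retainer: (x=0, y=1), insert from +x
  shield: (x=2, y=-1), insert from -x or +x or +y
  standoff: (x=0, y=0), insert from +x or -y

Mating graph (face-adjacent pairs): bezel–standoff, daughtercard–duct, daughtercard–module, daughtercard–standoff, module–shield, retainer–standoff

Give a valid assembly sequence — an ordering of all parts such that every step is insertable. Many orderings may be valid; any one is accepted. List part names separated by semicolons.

1. retainer@(0, 1) [+x clear] — {retainer}
2. standoff@(0, 0) [+x clear] — {retainer, standoff}
3. daughtercard@(0, -1) [-x clear] — {daughtercard, retainer, standoff}
4. module@(1, -1) [+y clear] — {daughtercard, module, retainer, standoff}
5. bezel@(-1, 0) [-x clear] — {bezel, daughtercard, module, retainer, standoff}
6. shield@(2, -1) [+x clear] — {bezel, daughtercard, module, retainer, shield, standoff}
7. duct@(0, -2) [-x clear] — {bezel, daughtercard, duct, module, retainer, shield, standoff}

retainer; standoff; daughtercard; module; bezel; shield; duct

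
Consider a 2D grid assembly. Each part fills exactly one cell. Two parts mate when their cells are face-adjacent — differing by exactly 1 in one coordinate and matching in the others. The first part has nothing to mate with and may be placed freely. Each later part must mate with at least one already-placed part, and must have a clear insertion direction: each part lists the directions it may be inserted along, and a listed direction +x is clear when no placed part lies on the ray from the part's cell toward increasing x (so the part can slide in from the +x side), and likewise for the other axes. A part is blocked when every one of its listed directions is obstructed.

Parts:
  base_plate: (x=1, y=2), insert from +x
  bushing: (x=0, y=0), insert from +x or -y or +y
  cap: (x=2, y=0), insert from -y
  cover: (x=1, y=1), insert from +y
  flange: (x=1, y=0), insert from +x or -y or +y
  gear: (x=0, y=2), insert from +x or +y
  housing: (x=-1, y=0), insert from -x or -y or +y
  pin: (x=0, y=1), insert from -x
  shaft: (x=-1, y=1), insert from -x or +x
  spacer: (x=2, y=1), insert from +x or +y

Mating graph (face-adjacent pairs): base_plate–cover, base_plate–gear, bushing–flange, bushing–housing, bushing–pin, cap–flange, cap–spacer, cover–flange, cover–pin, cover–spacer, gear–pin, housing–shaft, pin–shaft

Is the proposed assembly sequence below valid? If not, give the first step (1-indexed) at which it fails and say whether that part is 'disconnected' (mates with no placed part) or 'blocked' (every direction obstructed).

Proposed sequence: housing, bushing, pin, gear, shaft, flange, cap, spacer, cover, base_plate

Valid

1. housing@(-1, 0) [-x clear] — {housing}
2. bushing@(0, 0) [+x clear] — {bushing, housing}
3. pin@(0, 1) [-x clear] — {bushing, housing, pin}
4. gear@(0, 2) [+x clear] — {bushing, gear, housing, pin}
5. shaft@(-1, 1) [-x clear] — {bushing, gear, housing, pin, shaft}
6. flange@(1, 0) [+x clear] — {bushing, flange, gear, housing, pin, shaft}
7. cap@(2, 0) [-y clear] — {bushing, cap, flange, gear, housing, pin, shaft}
8. spacer@(2, 1) [+x clear] — {bushing, cap, flange, gear, housing, pin, shaft, spacer}
9. cover@(1, 1) [+y clear] — {bushing, cap, cover, flange, gear, housing, pin, shaft, spacer}
10. base_plate@(1, 2) [+x clear] — {base_plate, bushing, cap, cover, flange, gear, housing, pin, shaft, spacer}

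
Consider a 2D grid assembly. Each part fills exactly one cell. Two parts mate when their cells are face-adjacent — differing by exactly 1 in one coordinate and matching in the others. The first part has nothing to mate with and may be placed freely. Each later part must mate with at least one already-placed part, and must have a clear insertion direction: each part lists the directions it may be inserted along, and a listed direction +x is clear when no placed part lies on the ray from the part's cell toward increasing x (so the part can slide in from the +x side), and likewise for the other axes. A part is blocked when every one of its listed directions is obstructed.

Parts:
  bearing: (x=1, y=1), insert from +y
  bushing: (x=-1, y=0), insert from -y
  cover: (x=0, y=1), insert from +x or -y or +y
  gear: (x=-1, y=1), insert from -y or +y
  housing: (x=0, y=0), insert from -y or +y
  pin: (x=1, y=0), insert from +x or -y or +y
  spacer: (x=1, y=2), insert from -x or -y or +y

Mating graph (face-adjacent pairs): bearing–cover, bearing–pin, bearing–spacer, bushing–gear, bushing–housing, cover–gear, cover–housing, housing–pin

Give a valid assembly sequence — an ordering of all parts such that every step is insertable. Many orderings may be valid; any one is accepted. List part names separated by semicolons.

gear; cover; bearing; spacer; housing; bushing; pin

1. gear@(-1, 1) [-y clear] — {gear}
2. cover@(0, 1) [+x clear] — {cover, gear}
3. bearing@(1, 1) [+y clear] — {bearing, cover, gear}
4. spacer@(1, 2) [-x clear] — {bearing, cover, gear, spacer}
5. housing@(0, 0) [-y clear] — {bearing, cover, gear, housing, spacer}
6. bushing@(-1, 0) [-y clear] — {bearing, bushing, cover, gear, housing, spacer}
7. pin@(1, 0) [+x clear] — {bearing, bushing, cover, gear, housing, pin, spacer}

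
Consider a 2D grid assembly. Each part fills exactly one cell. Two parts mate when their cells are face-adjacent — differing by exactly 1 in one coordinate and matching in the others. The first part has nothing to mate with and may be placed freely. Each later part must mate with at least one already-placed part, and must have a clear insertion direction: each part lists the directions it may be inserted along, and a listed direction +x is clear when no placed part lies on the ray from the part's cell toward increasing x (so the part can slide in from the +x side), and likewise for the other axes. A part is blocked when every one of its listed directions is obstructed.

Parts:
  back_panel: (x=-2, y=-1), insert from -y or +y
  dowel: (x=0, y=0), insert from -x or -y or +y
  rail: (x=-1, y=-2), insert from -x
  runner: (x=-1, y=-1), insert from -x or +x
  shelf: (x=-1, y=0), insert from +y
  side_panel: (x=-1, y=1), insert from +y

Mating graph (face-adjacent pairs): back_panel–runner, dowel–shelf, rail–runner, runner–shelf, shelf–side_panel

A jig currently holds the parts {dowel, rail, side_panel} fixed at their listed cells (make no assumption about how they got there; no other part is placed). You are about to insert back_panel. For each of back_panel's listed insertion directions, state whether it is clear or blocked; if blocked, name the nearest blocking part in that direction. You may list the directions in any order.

-y: ray from back_panel(-2, -1) has no placed part ⇒ clear
+y: ray from back_panel(-2, -1) has no placed part ⇒ clear

+y: clear; -y: clear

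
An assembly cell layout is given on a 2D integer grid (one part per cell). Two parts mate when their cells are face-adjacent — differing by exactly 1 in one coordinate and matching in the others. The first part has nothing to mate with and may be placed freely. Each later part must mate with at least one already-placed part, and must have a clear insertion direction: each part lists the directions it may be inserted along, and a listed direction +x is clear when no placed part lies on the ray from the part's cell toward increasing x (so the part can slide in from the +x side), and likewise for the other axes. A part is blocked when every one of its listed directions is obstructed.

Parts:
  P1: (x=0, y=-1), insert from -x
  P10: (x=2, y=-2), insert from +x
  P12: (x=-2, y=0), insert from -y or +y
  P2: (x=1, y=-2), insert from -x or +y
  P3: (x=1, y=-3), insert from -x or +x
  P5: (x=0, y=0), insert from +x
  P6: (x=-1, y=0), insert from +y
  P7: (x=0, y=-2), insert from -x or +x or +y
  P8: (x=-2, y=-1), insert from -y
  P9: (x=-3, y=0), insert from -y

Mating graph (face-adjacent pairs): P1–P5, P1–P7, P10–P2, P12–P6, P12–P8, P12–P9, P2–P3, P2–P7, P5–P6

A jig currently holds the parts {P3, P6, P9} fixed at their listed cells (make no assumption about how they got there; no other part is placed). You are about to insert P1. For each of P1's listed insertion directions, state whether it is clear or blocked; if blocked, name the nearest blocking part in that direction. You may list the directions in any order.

-x: ray from P1(0, -1) has no placed part ⇒ clear

-x: clear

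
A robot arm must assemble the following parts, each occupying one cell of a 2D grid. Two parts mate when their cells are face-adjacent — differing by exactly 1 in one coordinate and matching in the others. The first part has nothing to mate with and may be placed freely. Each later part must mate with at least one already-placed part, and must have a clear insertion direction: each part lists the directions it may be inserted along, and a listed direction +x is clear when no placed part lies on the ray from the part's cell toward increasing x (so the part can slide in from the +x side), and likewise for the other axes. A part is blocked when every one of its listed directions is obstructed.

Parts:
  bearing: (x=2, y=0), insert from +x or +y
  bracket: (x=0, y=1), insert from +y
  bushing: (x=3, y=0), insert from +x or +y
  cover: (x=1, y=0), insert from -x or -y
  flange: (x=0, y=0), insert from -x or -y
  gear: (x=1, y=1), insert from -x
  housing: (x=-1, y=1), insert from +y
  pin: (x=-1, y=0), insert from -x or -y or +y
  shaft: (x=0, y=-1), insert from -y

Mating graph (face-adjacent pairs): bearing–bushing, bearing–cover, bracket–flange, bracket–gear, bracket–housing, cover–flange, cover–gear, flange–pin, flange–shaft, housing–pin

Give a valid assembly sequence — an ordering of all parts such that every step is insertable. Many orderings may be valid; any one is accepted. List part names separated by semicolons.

1. gear@(1, 1) [-x clear] — {gear}
2. bracket@(0, 1) [+y clear] — {bracket, gear}
3. housing@(-1, 1) [+y clear] — {bracket, gear, housing}
4. pin@(-1, 0) [-x clear] — {bracket, gear, housing, pin}
5. flange@(0, 0) [-y clear] — {bracket, flange, gear, housing, pin}
6. shaft@(0, -1) [-y clear] — {bracket, flange, gear, housing, pin, shaft}
7. cover@(1, 0) [-y clear] — {bracket, cover, flange, gear, housing, pin, shaft}
8. bearing@(2, 0) [+x clear] — {bearing, bracket, cover, flange, gear, housing, pin, shaft}
9. bushing@(3, 0) [+x clear] — {bearing, bracket, bushing, cover, flange, gear, housing, pin, shaft}

gear; bracket; housing; pin; flange; shaft; cover; bearing; bushing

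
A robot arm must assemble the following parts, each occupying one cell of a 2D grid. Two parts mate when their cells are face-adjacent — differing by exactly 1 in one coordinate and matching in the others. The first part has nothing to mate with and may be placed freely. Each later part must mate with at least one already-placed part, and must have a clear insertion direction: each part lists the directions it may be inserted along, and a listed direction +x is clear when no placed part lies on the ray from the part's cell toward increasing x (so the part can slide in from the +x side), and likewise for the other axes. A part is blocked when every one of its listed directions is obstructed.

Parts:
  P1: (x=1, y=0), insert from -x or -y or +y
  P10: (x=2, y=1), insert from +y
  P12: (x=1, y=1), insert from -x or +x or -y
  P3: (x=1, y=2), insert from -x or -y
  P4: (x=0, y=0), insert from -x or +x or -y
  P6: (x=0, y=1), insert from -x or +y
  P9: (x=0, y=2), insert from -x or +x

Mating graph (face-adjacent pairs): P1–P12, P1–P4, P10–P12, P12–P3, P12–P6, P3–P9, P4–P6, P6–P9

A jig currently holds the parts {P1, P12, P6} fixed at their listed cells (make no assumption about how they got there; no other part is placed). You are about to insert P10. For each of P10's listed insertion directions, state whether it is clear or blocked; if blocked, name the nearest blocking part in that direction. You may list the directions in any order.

+y: clear

+y: ray from P10(2, 1) has no placed part ⇒ clear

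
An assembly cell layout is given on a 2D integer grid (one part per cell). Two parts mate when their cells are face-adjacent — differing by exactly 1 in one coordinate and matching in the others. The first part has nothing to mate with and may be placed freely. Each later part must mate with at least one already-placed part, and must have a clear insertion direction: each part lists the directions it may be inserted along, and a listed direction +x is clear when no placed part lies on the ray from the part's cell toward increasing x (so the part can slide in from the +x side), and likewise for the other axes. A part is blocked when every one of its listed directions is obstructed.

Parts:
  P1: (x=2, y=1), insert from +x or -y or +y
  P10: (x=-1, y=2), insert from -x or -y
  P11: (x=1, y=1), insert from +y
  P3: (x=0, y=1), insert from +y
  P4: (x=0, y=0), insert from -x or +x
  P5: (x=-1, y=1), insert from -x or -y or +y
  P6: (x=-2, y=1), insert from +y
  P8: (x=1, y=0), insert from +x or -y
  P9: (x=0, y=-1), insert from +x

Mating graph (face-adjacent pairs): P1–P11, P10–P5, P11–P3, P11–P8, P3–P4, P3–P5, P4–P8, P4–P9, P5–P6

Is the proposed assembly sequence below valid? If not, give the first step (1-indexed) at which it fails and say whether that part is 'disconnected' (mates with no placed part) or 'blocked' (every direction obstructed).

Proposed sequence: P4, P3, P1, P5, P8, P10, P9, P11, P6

1. P4@(0, 0) [-x clear] — {P4}
2. P3@(0, 1) [+y clear] — {P3, P4}
3. P1@(2, 1) — no placed neighbour ⇒ disconnected

Invalid at step 3 (disconnected)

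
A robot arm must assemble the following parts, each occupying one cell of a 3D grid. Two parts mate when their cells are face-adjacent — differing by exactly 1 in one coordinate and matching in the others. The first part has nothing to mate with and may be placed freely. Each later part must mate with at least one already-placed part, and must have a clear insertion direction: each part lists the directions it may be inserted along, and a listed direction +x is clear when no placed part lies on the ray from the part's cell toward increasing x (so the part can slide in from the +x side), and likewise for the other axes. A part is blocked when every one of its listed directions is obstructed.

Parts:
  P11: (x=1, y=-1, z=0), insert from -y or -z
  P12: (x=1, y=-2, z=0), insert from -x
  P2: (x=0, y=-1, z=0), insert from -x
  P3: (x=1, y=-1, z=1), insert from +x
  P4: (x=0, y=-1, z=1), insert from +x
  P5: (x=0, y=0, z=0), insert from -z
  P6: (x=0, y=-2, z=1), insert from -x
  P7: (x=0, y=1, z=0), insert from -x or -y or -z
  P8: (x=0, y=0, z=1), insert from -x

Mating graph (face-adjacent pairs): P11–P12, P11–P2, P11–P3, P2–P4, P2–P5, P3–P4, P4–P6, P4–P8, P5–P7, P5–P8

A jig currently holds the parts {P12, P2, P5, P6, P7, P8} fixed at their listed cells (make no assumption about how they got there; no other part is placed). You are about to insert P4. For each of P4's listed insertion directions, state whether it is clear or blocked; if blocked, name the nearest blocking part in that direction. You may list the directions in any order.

+x: ray from P4(0, -1, 1) has no placed part ⇒ clear

+x: clear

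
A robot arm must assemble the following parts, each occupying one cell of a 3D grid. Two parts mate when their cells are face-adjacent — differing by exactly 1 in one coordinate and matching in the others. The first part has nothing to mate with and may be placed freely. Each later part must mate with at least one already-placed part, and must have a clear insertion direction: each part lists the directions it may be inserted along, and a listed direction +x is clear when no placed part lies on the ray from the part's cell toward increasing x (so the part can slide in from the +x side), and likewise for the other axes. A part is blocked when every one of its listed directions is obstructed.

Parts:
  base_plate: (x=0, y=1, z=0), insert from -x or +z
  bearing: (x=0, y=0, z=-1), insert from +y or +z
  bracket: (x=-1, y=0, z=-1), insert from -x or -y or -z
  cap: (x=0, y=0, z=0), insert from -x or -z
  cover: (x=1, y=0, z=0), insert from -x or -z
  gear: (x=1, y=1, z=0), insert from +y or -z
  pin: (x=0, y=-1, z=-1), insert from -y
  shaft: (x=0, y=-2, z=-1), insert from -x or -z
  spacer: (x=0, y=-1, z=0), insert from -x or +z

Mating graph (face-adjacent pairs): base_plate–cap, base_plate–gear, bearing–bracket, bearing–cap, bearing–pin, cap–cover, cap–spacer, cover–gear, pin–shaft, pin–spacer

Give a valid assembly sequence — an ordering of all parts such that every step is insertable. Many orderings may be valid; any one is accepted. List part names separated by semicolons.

base_plate; gear; cover; cap; bearing; pin; shaft; spacer; bracket

1. base_plate@(0, 1, 0) [-x clear] — {base_plate}
2. gear@(1, 1, 0) [+y clear] — {base_plate, gear}
3. cover@(1, 0, 0) [-x clear] — {base_plate, cover, gear}
4. cap@(0, 0, 0) [-x clear] — {base_plate, cap, cover, gear}
5. bearing@(0, 0, -1) [+y clear] — {base_plate, bearing, cap, cover, gear}
6. pin@(0, -1, -1) [-y clear] — {base_plate, bearing, cap, cover, gear, pin}
7. shaft@(0, -2, -1) [-x clear] — {base_plate, bearing, cap, cover, gear, pin, shaft}
8. spacer@(0, -1, 0) [-x clear] — {base_plate, bearing, cap, cover, gear, pin, shaft, spacer}
9. bracket@(-1, 0, -1) [-x clear] — {base_plate, bearing, bracket, cap, cover, gear, pin, shaft, spacer}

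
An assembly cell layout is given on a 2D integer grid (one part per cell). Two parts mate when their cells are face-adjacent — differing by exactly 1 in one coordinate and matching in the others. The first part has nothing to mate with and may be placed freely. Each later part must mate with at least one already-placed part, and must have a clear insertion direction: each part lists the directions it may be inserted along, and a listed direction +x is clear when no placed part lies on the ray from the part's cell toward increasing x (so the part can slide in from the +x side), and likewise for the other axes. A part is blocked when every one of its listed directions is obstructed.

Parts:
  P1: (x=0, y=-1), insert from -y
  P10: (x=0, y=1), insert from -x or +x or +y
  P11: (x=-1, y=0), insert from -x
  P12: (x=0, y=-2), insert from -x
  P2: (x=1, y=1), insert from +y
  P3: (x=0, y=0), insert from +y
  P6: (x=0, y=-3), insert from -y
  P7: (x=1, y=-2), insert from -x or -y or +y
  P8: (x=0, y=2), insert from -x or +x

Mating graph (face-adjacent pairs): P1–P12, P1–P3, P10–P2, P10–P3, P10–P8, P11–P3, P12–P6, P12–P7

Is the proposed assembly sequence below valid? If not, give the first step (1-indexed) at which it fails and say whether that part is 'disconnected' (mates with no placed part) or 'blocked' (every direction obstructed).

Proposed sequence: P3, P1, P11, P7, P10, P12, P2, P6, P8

Invalid at step 4 (disconnected)

1. P3@(0, 0) [+y clear] — {P3}
2. P1@(0, -1) [-y clear] — {P1, P3}
3. P11@(-1, 0) [-x clear] — {P1, P11, P3}
4. P7@(1, -2) — no placed neighbour ⇒ disconnected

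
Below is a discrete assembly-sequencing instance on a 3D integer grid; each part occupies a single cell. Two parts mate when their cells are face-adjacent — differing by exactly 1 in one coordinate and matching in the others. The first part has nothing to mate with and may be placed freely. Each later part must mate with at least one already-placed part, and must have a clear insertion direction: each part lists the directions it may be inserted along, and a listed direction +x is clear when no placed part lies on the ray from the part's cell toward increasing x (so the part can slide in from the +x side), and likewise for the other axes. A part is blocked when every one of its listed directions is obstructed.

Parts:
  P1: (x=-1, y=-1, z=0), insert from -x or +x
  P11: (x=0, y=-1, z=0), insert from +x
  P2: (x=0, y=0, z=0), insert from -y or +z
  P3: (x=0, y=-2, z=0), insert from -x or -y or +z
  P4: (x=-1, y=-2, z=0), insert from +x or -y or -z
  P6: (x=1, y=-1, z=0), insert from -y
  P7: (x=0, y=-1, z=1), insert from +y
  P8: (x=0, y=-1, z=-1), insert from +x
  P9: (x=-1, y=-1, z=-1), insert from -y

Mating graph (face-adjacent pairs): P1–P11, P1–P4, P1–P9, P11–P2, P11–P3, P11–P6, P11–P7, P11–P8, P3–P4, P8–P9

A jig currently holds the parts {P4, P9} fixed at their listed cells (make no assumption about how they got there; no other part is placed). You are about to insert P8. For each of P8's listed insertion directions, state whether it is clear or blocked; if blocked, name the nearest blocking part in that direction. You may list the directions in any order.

+x: ray from P8(0, -1, -1) has no placed part ⇒ clear

+x: clear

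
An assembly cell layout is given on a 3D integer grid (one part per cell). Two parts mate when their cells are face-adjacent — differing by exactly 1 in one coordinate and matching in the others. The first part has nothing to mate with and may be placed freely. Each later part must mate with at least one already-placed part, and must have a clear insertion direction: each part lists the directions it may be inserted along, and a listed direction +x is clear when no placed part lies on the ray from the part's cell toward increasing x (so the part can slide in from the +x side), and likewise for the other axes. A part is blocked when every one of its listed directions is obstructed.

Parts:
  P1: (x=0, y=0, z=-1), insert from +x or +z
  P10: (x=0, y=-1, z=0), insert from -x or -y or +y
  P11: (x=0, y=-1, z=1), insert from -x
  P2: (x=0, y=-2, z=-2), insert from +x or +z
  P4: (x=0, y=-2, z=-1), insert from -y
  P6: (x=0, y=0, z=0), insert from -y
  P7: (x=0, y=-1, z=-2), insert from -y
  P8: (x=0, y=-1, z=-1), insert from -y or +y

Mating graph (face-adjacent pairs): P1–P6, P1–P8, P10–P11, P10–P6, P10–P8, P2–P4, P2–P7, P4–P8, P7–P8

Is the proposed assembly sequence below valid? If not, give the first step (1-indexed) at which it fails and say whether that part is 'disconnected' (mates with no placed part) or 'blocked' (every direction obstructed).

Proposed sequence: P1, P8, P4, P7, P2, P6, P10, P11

1. P1@(0, 0, -1) [+x clear] — {P1}
2. P8@(0, -1, -1) [-y clear] — {P1, P8}
3. P4@(0, -2, -1) [-y clear] — {P1, P4, P8}
4. P7@(0, -1, -2) [-y clear] — {P1, P4, P7, P8}
5. P2@(0, -2, -2) [+x clear] — {P1, P2, P4, P7, P8}
6. P6@(0, 0, 0) [-y clear] — {P1, P2, P4, P6, P7, P8}
7. P10@(0, -1, 0) [-x clear] — {P1, P10, P2, P4, P6, P7, P8}
8. P11@(0, -1, 1) [-x clear] — {P1, P10, P11, P2, P4, P6, P7, P8}

Valid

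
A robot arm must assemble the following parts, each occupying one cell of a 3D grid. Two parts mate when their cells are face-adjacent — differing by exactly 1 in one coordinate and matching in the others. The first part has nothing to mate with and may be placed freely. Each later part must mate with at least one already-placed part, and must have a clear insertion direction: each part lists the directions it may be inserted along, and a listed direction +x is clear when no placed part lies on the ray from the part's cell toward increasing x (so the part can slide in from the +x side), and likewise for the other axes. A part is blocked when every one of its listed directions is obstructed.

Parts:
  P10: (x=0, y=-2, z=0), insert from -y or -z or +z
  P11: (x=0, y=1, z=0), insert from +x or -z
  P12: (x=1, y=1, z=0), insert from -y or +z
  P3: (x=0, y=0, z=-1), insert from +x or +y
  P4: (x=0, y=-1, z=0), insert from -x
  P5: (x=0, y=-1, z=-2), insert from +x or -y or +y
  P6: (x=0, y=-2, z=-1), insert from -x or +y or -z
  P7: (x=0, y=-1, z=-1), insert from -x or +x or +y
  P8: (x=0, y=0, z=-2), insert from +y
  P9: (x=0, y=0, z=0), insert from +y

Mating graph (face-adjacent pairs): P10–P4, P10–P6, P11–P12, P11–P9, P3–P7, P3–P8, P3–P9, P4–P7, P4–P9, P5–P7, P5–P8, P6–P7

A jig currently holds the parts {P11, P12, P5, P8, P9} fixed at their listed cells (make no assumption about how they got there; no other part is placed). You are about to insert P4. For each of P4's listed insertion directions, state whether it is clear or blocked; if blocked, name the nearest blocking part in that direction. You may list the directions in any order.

-x: ray from P4(0, -1, 0) has no placed part ⇒ clear

-x: clear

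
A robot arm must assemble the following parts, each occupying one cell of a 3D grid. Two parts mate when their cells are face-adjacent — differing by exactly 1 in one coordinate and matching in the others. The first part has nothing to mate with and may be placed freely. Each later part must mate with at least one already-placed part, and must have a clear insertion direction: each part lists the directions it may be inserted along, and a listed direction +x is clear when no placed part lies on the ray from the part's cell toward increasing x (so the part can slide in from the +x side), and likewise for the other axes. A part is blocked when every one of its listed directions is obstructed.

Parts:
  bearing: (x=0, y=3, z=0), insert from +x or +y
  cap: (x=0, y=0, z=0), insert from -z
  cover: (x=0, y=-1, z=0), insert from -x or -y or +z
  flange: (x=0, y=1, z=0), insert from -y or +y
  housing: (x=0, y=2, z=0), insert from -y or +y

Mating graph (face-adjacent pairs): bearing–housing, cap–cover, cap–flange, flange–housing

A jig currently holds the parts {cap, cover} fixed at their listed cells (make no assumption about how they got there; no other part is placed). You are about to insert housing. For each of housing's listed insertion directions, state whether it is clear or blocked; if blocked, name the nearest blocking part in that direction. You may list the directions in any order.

-y: nearest on ray is cap@(0, 0, 0) ⇒ blocked
+y: ray from housing(0, 2, 0) has no placed part ⇒ clear

+y: clear; -y: blocked by cap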